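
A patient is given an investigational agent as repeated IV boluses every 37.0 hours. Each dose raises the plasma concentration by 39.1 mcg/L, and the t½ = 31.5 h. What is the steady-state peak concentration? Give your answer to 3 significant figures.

k = ln 2 / 31.5 = 0.02200 h⁻¹
Fraction remaining after one interval: e^(−kτ) = e^(−0.02200 × 37.0) = 0.4430
R = 1 / (1 − 0.4430) = 1.795
Css,max = 39.1 × 1.795 ≈ 70.2 mcg/L

70.2 mcg/L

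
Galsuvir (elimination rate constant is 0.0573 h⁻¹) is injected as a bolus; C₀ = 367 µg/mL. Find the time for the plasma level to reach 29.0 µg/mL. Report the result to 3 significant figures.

44.3 hours

C(t) = C₀ e^(−kt)  ⇒  t = ln(C₀/C) / k
t = ln(367/29.0) / 0.05730 = 2.538 / 0.05730 ≈ 44.3 hours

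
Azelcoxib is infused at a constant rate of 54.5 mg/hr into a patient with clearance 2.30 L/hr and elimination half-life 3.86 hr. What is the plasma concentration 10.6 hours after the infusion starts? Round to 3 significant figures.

20.2 mg/L

Css = rate / CL = 54.5 / 2.30 = 23.70 mg/L
k = ln 2 / 3.86 = 0.1796 hr⁻¹
C(t) = Css (1 − e^(−kt)) = 23.70 × (1 − e^(−1.903)) = 23.70 × 0.8509 ≈ 20.2 mg/L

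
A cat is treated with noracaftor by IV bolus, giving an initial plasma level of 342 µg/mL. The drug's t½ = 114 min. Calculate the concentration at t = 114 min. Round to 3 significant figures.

k = ln 2 / 114 = 0.006080 min⁻¹
C(t) = C₀ e^(−kt) = 342 × e^(−0.006080 × 114) = 342 × e^(−0.6931) = 342 × 0.5000 ≈ 171 µg/mL

171 µg/mL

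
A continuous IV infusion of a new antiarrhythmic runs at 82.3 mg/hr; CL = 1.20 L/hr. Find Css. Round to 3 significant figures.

68.6 mg/L

Css = infusion rate / CL = 82.3 / 1.20 ≈ 68.6 mg/L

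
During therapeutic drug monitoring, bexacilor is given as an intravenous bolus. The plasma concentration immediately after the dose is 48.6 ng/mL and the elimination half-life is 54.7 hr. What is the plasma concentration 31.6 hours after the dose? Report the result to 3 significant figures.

k = ln 2 / 54.7 = 0.01267 hr⁻¹
C(t) = C₀ e^(−kt) = 48.6 × e^(−0.01267 × 31.6) = 48.6 × e^(−0.4004) = 48.6 × 0.6700 ≈ 32.6 ng/mL

32.6 ng/mL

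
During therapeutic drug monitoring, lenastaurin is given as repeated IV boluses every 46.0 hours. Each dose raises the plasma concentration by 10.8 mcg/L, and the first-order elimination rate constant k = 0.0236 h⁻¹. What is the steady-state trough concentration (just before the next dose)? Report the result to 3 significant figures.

5.51 mcg/L

Fraction remaining after one interval: e^(−kτ) = e^(−0.02360 × 46.0) = 0.3377
R = 1 / (1 − 0.3377) = 1.510
Css,max = 10.8 × 1.510 = 16.31 mcg/L
Css,min = Css,max × e^(−kτ) = 16.31 × 0.3377 ≈ 5.51 mcg/L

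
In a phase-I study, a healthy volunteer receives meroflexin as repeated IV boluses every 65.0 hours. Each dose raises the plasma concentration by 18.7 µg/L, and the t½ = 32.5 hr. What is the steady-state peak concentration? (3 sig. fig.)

k = ln 2 / 32.5 = 0.02133 hr⁻¹
Fraction remaining after one interval: e^(−kτ) = e^(−0.02133 × 65.0) = 0.2500
R = 1 / (1 − 0.2500) = 1.333
Css,max = 18.7 × 1.333 ≈ 24.9 µg/L

24.9 µg/L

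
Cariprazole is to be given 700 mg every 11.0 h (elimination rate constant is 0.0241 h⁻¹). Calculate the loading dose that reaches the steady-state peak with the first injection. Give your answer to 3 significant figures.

Accumulation ratio R = 1 / (1 − e^(−kτ)) = 1 / (1 − e^(−0.02410×11.0)) = 1 / (1 − 0.7671) = 4.294
Loading dose = maintenance dose × R = 700 × 4.294 ≈ 3010 mg

3010 mg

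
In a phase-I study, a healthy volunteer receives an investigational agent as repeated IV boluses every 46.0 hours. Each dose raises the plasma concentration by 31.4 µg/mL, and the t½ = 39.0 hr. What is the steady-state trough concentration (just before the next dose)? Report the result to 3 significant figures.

24.8 µg/mL

k = ln 2 / 39.0 = 0.01777 hr⁻¹
Fraction remaining after one interval: e^(−kτ) = e^(−0.01777 × 46.0) = 0.4415
R = 1 / (1 − 0.4415) = 1.791
Css,max = 31.4 × 1.791 = 56.22 µg/mL
Css,min = Css,max × e^(−kτ) = 56.22 × 0.4415 ≈ 24.8 µg/mL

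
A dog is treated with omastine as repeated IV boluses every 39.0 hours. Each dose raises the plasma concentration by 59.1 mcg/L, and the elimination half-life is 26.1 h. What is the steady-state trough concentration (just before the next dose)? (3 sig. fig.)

32.5 mcg/L

k = ln 2 / 26.1 = 0.02656 h⁻¹
Fraction remaining after one interval: e^(−kτ) = e^(−0.02656 × 39.0) = 0.3550
R = 1 / (1 − 0.3550) = 1.550
Css,max = 59.1 × 1.550 = 91.62 mcg/L
Css,min = Css,max × e^(−kτ) = 91.62 × 0.3550 ≈ 32.5 mcg/L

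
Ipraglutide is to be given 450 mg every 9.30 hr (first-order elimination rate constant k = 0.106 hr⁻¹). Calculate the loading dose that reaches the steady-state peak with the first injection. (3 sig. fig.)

718 mg

Accumulation ratio R = 1 / (1 − e^(−kτ)) = 1 / (1 − e^(−0.1060×9.30)) = 1 / (1 − 0.3731) = 1.595
Loading dose = maintenance dose × R = 450 × 1.595 ≈ 718 mg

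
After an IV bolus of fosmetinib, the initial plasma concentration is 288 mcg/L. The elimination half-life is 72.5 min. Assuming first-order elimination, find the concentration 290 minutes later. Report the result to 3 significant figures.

k = ln 2 / 72.5 = 0.009561 min⁻¹
C(t) = C₀ e^(−kt) = 288 × e^(−0.009561 × 290) = 288 × e^(−2.773) = 288 × 0.06250 ≈ 18.0 mcg/L

18.0 mcg/L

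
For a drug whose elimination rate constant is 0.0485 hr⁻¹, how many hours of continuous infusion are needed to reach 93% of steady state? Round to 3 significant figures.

54.8 hours

f = 1 − e^(−kt)  ⇒  t = −ln(1 − f) / k
t = −ln(1 − 0.93) / 0.04850 = 2.659 / 0.04850 ≈ 54.8 hours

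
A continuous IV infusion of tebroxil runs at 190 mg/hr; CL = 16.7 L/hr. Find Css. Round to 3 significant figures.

11.4 µg/mL

Css = infusion rate / CL = 190 / 16.7 ≈ 11.4 µg/mL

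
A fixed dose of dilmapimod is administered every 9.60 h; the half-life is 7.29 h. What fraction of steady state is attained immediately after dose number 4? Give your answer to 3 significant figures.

0.974

k = ln 2 / 7.29 = 0.09508 h⁻¹
f_n = 1 − e^(−nkτ) = 1 − e^(−4 × 0.09508 × 9.60) = 1 − e^(−3.651) = 1 − 0.02596 ≈ 0.974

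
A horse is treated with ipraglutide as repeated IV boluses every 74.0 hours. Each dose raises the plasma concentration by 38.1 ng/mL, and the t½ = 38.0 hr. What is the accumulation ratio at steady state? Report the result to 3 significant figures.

k = ln 2 / 38.0 = 0.01824 hr⁻¹
Fraction remaining after one interval: e^(−kτ) = e^(−0.01824 × 74.0) = 0.2593
R = 1 / (1 − 0.2593) = 1 / 0.7407 ≈ 1.35

1.35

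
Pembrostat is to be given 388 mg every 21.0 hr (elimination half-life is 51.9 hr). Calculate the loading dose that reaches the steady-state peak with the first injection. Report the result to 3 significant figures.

k = ln 2 / 51.9 = 0.01336 hr⁻¹
Accumulation ratio R = 1 / (1 − e^(−kτ)) = 1 / (1 − e^(−0.01336×21.0)) = 1 / (1 − 0.7554) = 4.089
Loading dose = maintenance dose × R = 388 × 4.089 ≈ 1590 mg

1590 mg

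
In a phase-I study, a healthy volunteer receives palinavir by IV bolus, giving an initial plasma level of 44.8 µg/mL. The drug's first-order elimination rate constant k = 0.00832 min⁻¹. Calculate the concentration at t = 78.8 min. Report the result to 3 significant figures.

23.3 µg/mL

C(t) = C₀ e^(−kt) = 44.8 × e^(−0.008320 × 78.8) = 44.8 × e^(−0.6556) = 44.8 × 0.5191 ≈ 23.3 µg/mL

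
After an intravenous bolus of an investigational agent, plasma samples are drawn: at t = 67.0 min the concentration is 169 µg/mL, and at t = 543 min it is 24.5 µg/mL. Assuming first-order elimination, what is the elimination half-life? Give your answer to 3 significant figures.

171 minutes

k = ln(C₁/C₂) / (t₂ − t₁) = ln(169/24.5) / (543 − 67.0)
  = 1.931 / 476.0 = 0.004057 min⁻¹
t½ = ln 2 / k = ln 2 / 0.004057 ≈ 171 minutes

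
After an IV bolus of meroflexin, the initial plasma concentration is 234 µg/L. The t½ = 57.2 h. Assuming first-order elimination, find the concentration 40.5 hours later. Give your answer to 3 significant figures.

143 µg/L

k = ln 2 / 57.2 = 0.01212 h⁻¹
C(t) = C₀ e^(−kt) = 234 × e^(−0.01212 × 40.5) = 234 × e^(−0.4908) = 234 × 0.6122 ≈ 143 µg/L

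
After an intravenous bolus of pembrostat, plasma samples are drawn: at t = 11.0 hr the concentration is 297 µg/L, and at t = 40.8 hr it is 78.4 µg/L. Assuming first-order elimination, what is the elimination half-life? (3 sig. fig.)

k = ln(C₁/C₂) / (t₂ − t₁) = ln(297/78.4) / (40.8 − 11.0)
  = 1.332 / 29.80 = 0.04469 hr⁻¹
t½ = ln 2 / k = ln 2 / 0.04469 ≈ 15.5 hours

15.5 hours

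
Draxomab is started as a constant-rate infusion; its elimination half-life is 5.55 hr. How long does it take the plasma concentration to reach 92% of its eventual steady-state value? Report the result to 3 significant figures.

20.2 hours

k = ln 2 / 5.55 = 0.1249 hr⁻¹
f = 1 − e^(−kt)  ⇒  t = −ln(1 − f) / k
t = −ln(1 − 0.92) / 0.1249 = 2.526 / 0.1249 ≈ 20.2 hours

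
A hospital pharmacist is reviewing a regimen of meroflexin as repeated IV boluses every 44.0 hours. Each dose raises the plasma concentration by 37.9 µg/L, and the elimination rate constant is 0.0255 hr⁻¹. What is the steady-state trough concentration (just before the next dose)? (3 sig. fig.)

Fraction remaining after one interval: e^(−kτ) = e^(−0.02550 × 44.0) = 0.3256
R = 1 / (1 − 0.3256) = 1.483
Css,max = 37.9 × 1.483 = 56.20 µg/L
Css,min = Css,max × e^(−kτ) = 56.20 × 0.3256 ≈ 18.3 µg/L

18.3 µg/L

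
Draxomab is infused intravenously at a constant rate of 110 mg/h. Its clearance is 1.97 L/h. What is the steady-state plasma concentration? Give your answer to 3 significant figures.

Css = infusion rate / CL = 110 / 1.97 ≈ 55.8 mg/L

55.8 mg/L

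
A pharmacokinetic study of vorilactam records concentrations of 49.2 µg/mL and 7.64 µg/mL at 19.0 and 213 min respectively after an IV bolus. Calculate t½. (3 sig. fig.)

k = ln(C₁/C₂) / (t₂ − t₁) = ln(49.2/7.64) / (213 − 19.0)
  = 1.862 / 194.0 = 0.009600 min⁻¹
t½ = ln 2 / k = ln 2 / 0.009600 ≈ 72.2 minutes

72.2 minutes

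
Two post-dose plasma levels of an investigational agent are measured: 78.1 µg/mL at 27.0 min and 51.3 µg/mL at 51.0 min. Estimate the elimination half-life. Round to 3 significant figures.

k = ln(C₁/C₂) / (t₂ − t₁) = ln(78.1/51.3) / (51.0 − 27.0)
  = 0.4203 / 24.00 = 0.01751 min⁻¹
t½ = ln 2 / k = ln 2 / 0.01751 ≈ 39.6 minutes

39.6 minutes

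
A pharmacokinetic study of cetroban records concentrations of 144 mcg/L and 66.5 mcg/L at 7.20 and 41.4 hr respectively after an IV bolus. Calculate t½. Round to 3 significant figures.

30.7 hours

k = ln(C₁/C₂) / (t₂ − t₁) = ln(144/66.5) / (41.4 − 7.20)
  = 0.7726 / 34.20 = 0.02259 hr⁻¹
t½ = ln 2 / k = ln 2 / 0.02259 ≈ 30.7 hours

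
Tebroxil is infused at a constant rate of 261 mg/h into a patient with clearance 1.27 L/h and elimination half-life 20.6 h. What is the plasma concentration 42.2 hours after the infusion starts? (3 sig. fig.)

Css = rate / CL = 261 / 1.27 = 205.5 µg/mL
k = ln 2 / 20.6 = 0.03365 h⁻¹
C(t) = Css (1 − e^(−kt)) = 205.5 × (1 − e^(−1.420)) = 205.5 × 0.7583 ≈ 156 µg/mL

156 µg/mL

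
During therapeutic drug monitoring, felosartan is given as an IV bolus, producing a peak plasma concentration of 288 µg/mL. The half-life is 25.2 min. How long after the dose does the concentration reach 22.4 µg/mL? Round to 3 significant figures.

92.8 minutes

k = ln 2 / 25.2 = 0.02751 min⁻¹
C(t) = C₀ e^(−kt)  ⇒  t = ln(C₀/C) / k
t = ln(288/22.4) / 0.02751 = 2.554 / 0.02751 ≈ 92.8 minutes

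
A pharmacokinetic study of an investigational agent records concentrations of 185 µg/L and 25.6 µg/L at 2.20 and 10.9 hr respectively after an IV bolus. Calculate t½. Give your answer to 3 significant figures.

3.05 hours

k = ln(C₁/C₂) / (t₂ − t₁) = ln(185/25.6) / (10.9 − 2.20)
  = 1.978 / 8.700 = 0.2273 hr⁻¹
t½ = ln 2 / k = ln 2 / 0.2273 ≈ 3.05 hours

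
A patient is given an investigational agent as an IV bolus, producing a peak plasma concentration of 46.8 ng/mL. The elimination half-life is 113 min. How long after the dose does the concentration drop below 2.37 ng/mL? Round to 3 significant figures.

k = ln 2 / 113 = 0.006134 min⁻¹
C(t) = C₀ e^(−kt)  ⇒  t = ln(C₀/C) / k
t = ln(46.8/2.37) / 0.006134 = 2.983 / 0.006134 ≈ 486 minutes

486 minutes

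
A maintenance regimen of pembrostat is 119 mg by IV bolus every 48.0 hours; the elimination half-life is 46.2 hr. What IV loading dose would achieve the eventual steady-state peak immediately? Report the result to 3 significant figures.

232 mg

k = ln 2 / 46.2 = 0.01500 hr⁻¹
Accumulation ratio R = 1 / (1 − e^(−kτ)) = 1 / (1 − e^(−0.01500×48.0)) = 1 / (1 − 0.4867) = 1.948
Loading dose = maintenance dose × R = 119 × 1.948 ≈ 232 mg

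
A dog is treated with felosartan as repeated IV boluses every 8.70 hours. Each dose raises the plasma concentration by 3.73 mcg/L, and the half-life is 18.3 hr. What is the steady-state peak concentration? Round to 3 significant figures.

k = ln 2 / 18.3 = 0.03788 hr⁻¹
Fraction remaining after one interval: e^(−kτ) = e^(−0.03788 × 8.70) = 0.7193
R = 1 / (1 − 0.7193) = 3.562
Css,max = 3.73 × 3.562 ≈ 13.3 mcg/L

13.3 mcg/L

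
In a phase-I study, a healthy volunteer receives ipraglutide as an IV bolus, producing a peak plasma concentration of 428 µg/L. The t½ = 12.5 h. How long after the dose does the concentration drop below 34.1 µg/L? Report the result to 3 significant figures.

45.6 hours

k = ln 2 / 12.5 = 0.05545 h⁻¹
C(t) = C₀ e^(−kt)  ⇒  t = ln(C₀/C) / k
t = ln(428/34.1) / 0.05545 = 2.530 / 0.05545 ≈ 45.6 hours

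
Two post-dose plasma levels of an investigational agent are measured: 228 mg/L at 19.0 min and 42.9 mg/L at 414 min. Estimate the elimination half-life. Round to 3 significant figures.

164 minutes

k = ln(C₁/C₂) / (t₂ − t₁) = ln(228/42.9) / (414 − 19.0)
  = 1.670 / 395.0 = 0.004229 min⁻¹
t½ = ln 2 / k = ln 2 / 0.004229 ≈ 164 minutes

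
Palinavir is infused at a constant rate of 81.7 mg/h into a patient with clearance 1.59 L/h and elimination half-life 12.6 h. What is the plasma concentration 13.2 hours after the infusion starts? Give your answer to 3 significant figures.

26.5 µg/mL

Css = rate / CL = 81.7 / 1.59 = 51.38 µg/mL
k = ln 2 / 12.6 = 0.05501 h⁻¹
C(t) = Css (1 − e^(−kt)) = 51.38 × (1 − e^(−0.7262)) = 51.38 × 0.5162 ≈ 26.5 µg/mL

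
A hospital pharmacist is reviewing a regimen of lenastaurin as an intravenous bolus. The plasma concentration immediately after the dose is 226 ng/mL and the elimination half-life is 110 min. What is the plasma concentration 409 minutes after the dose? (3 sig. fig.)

k = ln 2 / 110 = 0.006301 min⁻¹
C(t) = C₀ e^(−kt) = 226 × e^(−0.006301 × 409) = 226 × e^(−2.577) = 226 × 0.07598 ≈ 17.2 ng/mL

17.2 ng/mL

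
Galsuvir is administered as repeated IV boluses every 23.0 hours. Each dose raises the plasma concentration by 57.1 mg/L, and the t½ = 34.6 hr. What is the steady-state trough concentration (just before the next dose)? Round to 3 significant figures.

k = ln 2 / 34.6 = 0.02003 hr⁻¹
Fraction remaining after one interval: e^(−kτ) = e^(−0.02003 × 23.0) = 0.6308
R = 1 / (1 − 0.6308) = 2.709
Css,max = 57.1 × 2.709 = 154.7 mg/L
Css,min = Css,max × e^(−kτ) = 154.7 × 0.6308 ≈ 97.6 mg/L

97.6 mg/L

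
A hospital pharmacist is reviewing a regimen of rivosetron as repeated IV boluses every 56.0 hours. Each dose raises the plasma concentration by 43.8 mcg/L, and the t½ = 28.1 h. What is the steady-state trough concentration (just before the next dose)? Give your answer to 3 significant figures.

14.7 mcg/L

k = ln 2 / 28.1 = 0.02467 h⁻¹
Fraction remaining after one interval: e^(−kτ) = e^(−0.02467 × 56.0) = 0.2512
R = 1 / (1 − 0.2512) = 1.336
Css,max = 43.8 × 1.336 = 58.50 mcg/L
Css,min = Css,max × e^(−kτ) = 58.50 × 0.2512 ≈ 14.7 mcg/L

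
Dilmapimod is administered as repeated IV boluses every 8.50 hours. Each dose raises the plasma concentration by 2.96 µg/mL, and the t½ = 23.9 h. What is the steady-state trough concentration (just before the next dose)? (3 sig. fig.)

k = ln 2 / 23.9 = 0.02900 h⁻¹
Fraction remaining after one interval: e^(−kτ) = e^(−0.02900 × 8.50) = 0.7815
R = 1 / (1 − 0.7815) = 4.577
Css,max = 2.96 × 4.577 = 13.55 µg/mL
Css,min = Css,max × e^(−kτ) = 13.55 × 0.7815 ≈ 10.6 µg/mL

10.6 µg/mL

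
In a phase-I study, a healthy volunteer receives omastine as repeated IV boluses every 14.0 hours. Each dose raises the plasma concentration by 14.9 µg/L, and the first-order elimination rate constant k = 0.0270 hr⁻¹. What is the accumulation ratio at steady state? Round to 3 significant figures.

Fraction remaining after one interval: e^(−kτ) = e^(−0.02700 × 14.0) = 0.6852
R = 1 / (1 − 0.6852) = 1 / 0.3148 ≈ 3.18

3.18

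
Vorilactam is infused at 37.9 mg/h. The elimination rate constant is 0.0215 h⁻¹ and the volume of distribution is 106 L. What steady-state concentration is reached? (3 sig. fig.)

CL = k · V = 0.0215 × 106 = 2.279 L/h
Css = rate / CL = 37.9 / 2.279 ≈ 16.6 µg/mL

16.6 µg/mL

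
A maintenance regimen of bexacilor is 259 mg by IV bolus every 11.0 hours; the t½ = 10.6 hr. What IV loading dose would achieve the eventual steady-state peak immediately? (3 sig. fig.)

k = ln 2 / 10.6 = 0.06539 hr⁻¹
Accumulation ratio R = 1 / (1 − e^(−kτ)) = 1 / (1 − e^(−0.06539×11.0)) = 1 / (1 − 0.4871) = 1.950
Loading dose = maintenance dose × R = 259 × 1.950 ≈ 505 mg

505 mg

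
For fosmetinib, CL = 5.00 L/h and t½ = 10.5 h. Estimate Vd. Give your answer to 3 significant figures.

k = ln 2 / t½ = ln 2 / 10.5 = 0.06601 h⁻¹
V = CL / k = 5.00 / 0.06601 ≈ 75.7 L

75.7 L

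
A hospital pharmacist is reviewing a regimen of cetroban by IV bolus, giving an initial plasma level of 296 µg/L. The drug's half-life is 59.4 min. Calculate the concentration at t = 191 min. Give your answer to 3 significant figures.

31.9 µg/L

k = ln 2 / 59.4 = 0.01167 min⁻¹
C(t) = C₀ e^(−kt) = 296 × e^(−0.01167 × 191) = 296 × e^(−2.229) = 296 × 0.1077 ≈ 31.9 µg/L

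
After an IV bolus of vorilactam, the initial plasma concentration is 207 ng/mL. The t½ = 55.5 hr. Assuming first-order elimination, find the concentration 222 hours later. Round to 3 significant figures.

12.9 ng/mL

k = ln 2 / 55.5 = 0.01249 hr⁻¹
222 hr is 4.000 half-lives, so C = 207 × (1/2)^4.000 = 207 × 0.06250 ≈ 12.9 ng/mL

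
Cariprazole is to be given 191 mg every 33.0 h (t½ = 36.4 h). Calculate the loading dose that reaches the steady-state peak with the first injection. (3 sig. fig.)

409 mg

k = ln 2 / 36.4 = 0.01904 h⁻¹
Accumulation ratio R = 1 / (1 − e^(−kτ)) = 1 / (1 − e^(−0.01904×33.0)) = 1 / (1 − 0.5334) = 2.143
Loading dose = maintenance dose × R = 191 × 2.143 ≈ 409 mg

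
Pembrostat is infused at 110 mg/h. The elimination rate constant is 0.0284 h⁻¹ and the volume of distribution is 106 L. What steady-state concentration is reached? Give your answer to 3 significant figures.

36.5 mg/L

CL = k · V = 0.0284 × 106 = 3.010 L/h
Css = rate / CL = 110 / 3.010 ≈ 36.5 mg/L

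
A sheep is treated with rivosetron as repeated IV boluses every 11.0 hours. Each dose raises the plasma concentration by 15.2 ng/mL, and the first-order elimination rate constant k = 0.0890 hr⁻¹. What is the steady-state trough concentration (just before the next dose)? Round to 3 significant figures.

9.15 ng/mL

Fraction remaining after one interval: e^(−kτ) = e^(−0.08900 × 11.0) = 0.3757
R = 1 / (1 − 0.3757) = 1.602
Css,max = 15.2 × 1.602 = 24.35 ng/mL
Css,min = Css,max × e^(−kτ) = 24.35 × 0.3757 ≈ 9.15 ng/mL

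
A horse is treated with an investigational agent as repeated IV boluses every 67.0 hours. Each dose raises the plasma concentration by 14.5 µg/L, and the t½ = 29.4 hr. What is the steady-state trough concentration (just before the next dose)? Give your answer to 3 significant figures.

k = ln 2 / 29.4 = 0.02358 hr⁻¹
Fraction remaining after one interval: e^(−kτ) = e^(−0.02358 × 67.0) = 0.2061
R = 1 / (1 − 0.2061) = 1.260
Css,max = 14.5 × 1.260 = 18.26 µg/L
Css,min = Css,max × e^(−kτ) = 18.26 × 0.2061 ≈ 3.76 µg/L

3.76 µg/L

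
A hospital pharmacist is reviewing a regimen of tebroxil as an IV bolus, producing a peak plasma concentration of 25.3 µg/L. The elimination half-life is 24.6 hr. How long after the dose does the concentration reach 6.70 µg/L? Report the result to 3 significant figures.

47.2 hours

k = ln 2 / 24.6 = 0.02818 hr⁻¹
C(t) = C₀ e^(−kt)  ⇒  t = ln(C₀/C) / k
t = ln(25.3/6.70) / 0.02818 = 1.329 / 0.02818 ≈ 47.2 hours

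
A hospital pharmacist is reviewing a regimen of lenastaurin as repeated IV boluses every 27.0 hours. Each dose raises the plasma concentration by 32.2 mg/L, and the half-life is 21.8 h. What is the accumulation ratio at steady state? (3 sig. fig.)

k = ln 2 / 21.8 = 0.03180 h⁻¹
Fraction remaining after one interval: e^(−kτ) = e^(−0.03180 × 27.0) = 0.4238
R = 1 / (1 − 0.4238) = 1 / 0.5762 ≈ 1.74

1.74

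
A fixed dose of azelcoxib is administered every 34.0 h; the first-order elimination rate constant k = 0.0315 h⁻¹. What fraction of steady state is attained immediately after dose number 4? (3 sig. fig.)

0.986

f_n = 1 − e^(−nkτ) = 1 − e^(−4 × 0.03150 × 34.0) = 1 − e^(−4.284) = 1 − 0.01379 ≈ 0.986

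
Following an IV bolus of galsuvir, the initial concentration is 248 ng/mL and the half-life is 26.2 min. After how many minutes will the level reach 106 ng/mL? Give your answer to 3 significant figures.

32.1 minutes

k = ln 2 / 26.2 = 0.02646 min⁻¹
C(t) = C₀ e^(−kt)  ⇒  t = ln(C₀/C) / k
t = ln(248/106) / 0.02646 = 0.8500 / 0.02646 ≈ 32.1 minutes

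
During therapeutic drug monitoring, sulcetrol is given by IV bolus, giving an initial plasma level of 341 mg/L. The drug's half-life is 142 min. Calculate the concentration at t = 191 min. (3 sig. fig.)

134 mg/L

k = ln 2 / 142 = 0.004881 min⁻¹
C(t) = C₀ e^(−kt) = 341 × e^(−0.004881 × 191) = 341 × e^(−0.9323) = 341 × 0.3936 ≈ 134 mg/L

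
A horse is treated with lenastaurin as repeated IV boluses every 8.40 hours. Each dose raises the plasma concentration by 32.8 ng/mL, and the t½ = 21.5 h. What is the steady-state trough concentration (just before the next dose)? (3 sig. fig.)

k = ln 2 / 21.5 = 0.03224 h⁻¹
Fraction remaining after one interval: e^(−kτ) = e^(−0.03224 × 8.40) = 0.7628
R = 1 / (1 − 0.7628) = 4.215
Css,max = 32.8 × 4.215 = 138.3 ng/mL
Css,min = Css,max × e^(−kτ) = 138.3 × 0.7628 ≈ 105 ng/mL

105 ng/mL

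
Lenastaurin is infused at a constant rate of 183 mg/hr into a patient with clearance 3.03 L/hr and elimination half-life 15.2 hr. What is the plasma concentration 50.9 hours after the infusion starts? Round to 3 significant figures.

Css = rate / CL = 183 / 3.03 = 60.40 mg/L
k = ln 2 / 15.2 = 0.04560 hr⁻¹
C(t) = Css (1 − e^(−kt)) = 60.40 × (1 − e^(−2.321)) = 60.40 × 0.9018 ≈ 54.5 mg/L

54.5 mg/L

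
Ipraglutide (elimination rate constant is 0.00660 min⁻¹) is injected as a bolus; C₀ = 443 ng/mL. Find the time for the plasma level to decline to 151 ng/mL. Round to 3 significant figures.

C(t) = C₀ e^(−kt)  ⇒  t = ln(C₀/C) / k
t = ln(443/151) / 0.006600 = 1.076 / 0.006600 ≈ 163 minutes

163 minutes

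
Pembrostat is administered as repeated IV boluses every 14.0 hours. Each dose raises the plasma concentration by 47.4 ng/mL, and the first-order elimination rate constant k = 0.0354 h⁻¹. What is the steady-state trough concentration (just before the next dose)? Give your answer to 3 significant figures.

Fraction remaining after one interval: e^(−kτ) = e^(−0.03540 × 14.0) = 0.6092
R = 1 / (1 − 0.6092) = 2.559
Css,max = 47.4 × 2.559 = 121.3 ng/mL
Css,min = Css,max × e^(−kτ) = 121.3 × 0.6092 ≈ 73.9 ng/mL

73.9 ng/mL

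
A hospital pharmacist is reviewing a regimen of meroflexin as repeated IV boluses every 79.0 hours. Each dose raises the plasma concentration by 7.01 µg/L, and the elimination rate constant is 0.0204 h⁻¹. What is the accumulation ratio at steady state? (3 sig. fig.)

Fraction remaining after one interval: e^(−kτ) = e^(−0.02040 × 79.0) = 0.1996
R = 1 / (1 − 0.1996) = 1 / 0.8004 ≈ 1.25

1.25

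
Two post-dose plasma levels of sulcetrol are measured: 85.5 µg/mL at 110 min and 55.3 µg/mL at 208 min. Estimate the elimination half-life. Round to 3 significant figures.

k = ln(C₁/C₂) / (t₂ − t₁) = ln(85.5/55.3) / (208 − 110)
  = 0.4357 / 98.00 = 0.004446 min⁻¹
t½ = ln 2 / k = ln 2 / 0.004446 ≈ 156 minutes

156 minutes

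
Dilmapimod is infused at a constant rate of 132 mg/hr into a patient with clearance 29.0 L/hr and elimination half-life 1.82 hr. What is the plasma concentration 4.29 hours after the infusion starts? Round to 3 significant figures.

3.66 µg/mL

Css = rate / CL = 132 / 29.0 = 4.552 µg/mL
k = ln 2 / 1.82 = 0.3809 hr⁻¹
C(t) = Css (1 − e^(−kt)) = 4.552 × (1 − e^(−1.634)) = 4.552 × 0.8048 ≈ 3.66 µg/mL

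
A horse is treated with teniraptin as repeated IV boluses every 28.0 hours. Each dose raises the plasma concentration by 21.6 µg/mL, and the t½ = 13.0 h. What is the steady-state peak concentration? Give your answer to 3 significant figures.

k = ln 2 / 13.0 = 0.05332 h⁻¹
Fraction remaining after one interval: e^(−kτ) = e^(−0.05332 × 28.0) = 0.2247
R = 1 / (1 − 0.2247) = 1.290
Css,max = 21.6 × 1.290 ≈ 27.9 µg/mL

27.9 µg/mL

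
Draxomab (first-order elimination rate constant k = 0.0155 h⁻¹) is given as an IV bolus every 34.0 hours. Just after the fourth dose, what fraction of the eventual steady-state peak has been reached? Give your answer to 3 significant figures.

f_n = 1 − e^(−nkτ) = 1 − e^(−4 × 0.01550 × 34.0) = 1 − e^(−2.108) = 1 − 0.1215 ≈ 0.879

0.879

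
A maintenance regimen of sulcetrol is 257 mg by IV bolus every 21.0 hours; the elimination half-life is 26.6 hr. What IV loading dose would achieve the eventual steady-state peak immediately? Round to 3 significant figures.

k = ln 2 / 26.6 = 0.02606 hr⁻¹
Accumulation ratio R = 1 / (1 − e^(−kτ)) = 1 / (1 − e^(−0.02606×21.0)) = 1 / (1 − 0.5786) = 2.373
Loading dose = maintenance dose × R = 257 × 2.373 ≈ 610 mg

610 mg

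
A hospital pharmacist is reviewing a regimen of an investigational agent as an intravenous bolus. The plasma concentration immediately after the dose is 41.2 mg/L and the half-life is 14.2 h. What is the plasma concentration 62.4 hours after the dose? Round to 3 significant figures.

k = ln 2 / 14.2 = 0.04881 h⁻¹
C(t) = C₀ e^(−kt) = 41.2 × e^(−0.04881 × 62.4) = 41.2 × e^(−3.046) = 41.2 × 0.04755 ≈ 1.96 mg/L

1.96 mg/L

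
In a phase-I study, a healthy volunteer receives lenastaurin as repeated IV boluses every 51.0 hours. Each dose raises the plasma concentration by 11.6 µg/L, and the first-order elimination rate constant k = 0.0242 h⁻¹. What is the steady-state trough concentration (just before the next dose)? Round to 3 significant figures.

Fraction remaining after one interval: e^(−kτ) = e^(−0.02420 × 51.0) = 0.2911
R = 1 / (1 − 0.2911) = 1.411
Css,max = 11.6 × 1.411 = 16.36 µg/L
Css,min = Css,max × e^(−kτ) = 16.36 × 0.2911 ≈ 4.76 µg/L

4.76 µg/L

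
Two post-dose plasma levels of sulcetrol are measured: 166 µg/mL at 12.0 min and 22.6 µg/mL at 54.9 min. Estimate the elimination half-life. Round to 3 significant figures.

k = ln(C₁/C₂) / (t₂ − t₁) = ln(166/22.6) / (54.9 − 12.0)
  = 1.994 / 42.90 = 0.04648 min⁻¹
t½ = ln 2 / k = ln 2 / 0.04648 ≈ 14.9 minutes

14.9 minutes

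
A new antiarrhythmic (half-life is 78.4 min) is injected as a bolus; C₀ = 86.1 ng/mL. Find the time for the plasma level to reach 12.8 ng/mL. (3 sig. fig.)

216 minutes

k = ln 2 / 78.4 = 0.008841 min⁻¹
C(t) = C₀ e^(−kt)  ⇒  t = ln(C₀/C) / k
t = ln(86.1/12.8) / 0.008841 = 1.906 / 0.008841 ≈ 216 minutes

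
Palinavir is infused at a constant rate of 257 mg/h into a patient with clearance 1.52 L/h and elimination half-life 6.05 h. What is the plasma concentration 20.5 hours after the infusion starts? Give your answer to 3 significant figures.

Css = rate / CL = 257 / 1.52 = 169.1 mg/L
k = ln 2 / 6.05 = 0.1146 h⁻¹
C(t) = Css (1 − e^(−kt)) = 169.1 × (1 − e^(−2.349)) = 169.1 × 0.9045 ≈ 153 mg/L

153 mg/L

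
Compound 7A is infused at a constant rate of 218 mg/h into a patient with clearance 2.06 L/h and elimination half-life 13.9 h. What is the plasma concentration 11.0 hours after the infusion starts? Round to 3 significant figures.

44.7 µg/mL

Css = rate / CL = 218 / 2.06 = 105.8 µg/mL
k = ln 2 / 13.9 = 0.04987 h⁻¹
C(t) = Css (1 − e^(−kt)) = 105.8 × (1 − e^(−0.5485)) = 105.8 × 0.4222 ≈ 44.7 µg/mL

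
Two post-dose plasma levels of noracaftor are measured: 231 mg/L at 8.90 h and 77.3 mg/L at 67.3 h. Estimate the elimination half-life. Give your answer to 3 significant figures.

37.0 hours

k = ln(C₁/C₂) / (t₂ − t₁) = ln(231/77.3) / (67.3 − 8.90)
  = 1.095 / 58.40 = 0.01875 h⁻¹
t½ = ln 2 / k = ln 2 / 0.01875 ≈ 37.0 hours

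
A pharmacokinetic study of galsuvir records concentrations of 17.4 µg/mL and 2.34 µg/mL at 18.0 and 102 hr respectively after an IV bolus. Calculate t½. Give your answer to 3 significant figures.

29.0 hours

k = ln(C₁/C₂) / (t₂ − t₁) = ln(17.4/2.34) / (102 − 18.0)
  = 2.006 / 84.00 = 0.02388 hr⁻¹
t½ = ln 2 / k = ln 2 / 0.02388 ≈ 29.0 hours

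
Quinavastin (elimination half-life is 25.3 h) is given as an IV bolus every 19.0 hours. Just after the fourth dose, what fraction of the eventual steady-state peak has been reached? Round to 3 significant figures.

k = ln 2 / 25.3 = 0.02740 h⁻¹
f_n = 1 − e^(−nkτ) = 1 − e^(−4 × 0.02740 × 19.0) = 1 − e^(−2.082) = 1 − 0.1247 ≈ 0.875

0.875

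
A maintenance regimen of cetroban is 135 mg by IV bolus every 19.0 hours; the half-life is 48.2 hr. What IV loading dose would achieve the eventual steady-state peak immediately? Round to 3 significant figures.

565 mg

k = ln 2 / 48.2 = 0.01438 hr⁻¹
Accumulation ratio R = 1 / (1 − e^(−kτ)) = 1 / (1 − e^(−0.01438×19.0)) = 1 / (1 − 0.7609) = 4.183
Loading dose = maintenance dose × R = 135 × 4.183 ≈ 565 mg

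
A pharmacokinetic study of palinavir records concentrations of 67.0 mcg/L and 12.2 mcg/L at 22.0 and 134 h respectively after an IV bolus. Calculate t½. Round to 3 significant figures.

k = ln(C₁/C₂) / (t₂ − t₁) = ln(67.0/12.2) / (134 − 22.0)
  = 1.703 / 112.0 = 0.01521 h⁻¹
t½ = ln 2 / k = ln 2 / 0.01521 ≈ 45.6 hours

45.6 hours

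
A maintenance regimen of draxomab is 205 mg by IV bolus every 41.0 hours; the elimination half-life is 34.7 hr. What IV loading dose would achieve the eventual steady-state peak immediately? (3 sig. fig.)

k = ln 2 / 34.7 = 0.01998 hr⁻¹
Accumulation ratio R = 1 / (1 − e^(−kτ)) = 1 / (1 − e^(−0.01998×41.0)) = 1 / (1 − 0.4409) = 1.789
Loading dose = maintenance dose × R = 205 × 1.789 ≈ 367 mg

367 mg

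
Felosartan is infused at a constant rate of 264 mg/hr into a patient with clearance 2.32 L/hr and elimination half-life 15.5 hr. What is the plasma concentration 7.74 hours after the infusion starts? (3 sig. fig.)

Css = rate / CL = 264 / 2.32 = 113.8 mg/L
k = ln 2 / 15.5 = 0.04472 hr⁻¹
C(t) = Css (1 − e^(−kt)) = 113.8 × (1 − e^(−0.3461)) = 113.8 × 0.2926 ≈ 33.3 mg/L

33.3 mg/L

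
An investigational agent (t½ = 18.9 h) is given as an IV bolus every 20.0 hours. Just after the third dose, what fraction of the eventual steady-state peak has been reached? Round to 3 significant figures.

k = ln 2 / 18.9 = 0.03667 h⁻¹
f_n = 1 − e^(−nkτ) = 1 − e^(−3 × 0.03667 × 20.0) = 1 − e^(−2.200) = 1 − 0.1108 ≈ 0.889

0.889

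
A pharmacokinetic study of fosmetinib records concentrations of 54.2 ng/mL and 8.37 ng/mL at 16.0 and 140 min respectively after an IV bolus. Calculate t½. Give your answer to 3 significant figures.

46.0 minutes

k = ln(C₁/C₂) / (t₂ − t₁) = ln(54.2/8.37) / (140 − 16.0)
  = 1.868 / 124.0 = 0.01506 min⁻¹
t½ = ln 2 / k = ln 2 / 0.01506 ≈ 46.0 minutes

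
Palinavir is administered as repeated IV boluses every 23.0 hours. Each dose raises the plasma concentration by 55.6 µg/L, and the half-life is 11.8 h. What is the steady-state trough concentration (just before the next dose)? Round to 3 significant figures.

k = ln 2 / 11.8 = 0.05874 h⁻¹
Fraction remaining after one interval: e^(−kτ) = e^(−0.05874 × 23.0) = 0.2590
R = 1 / (1 − 0.2590) = 1.349
Css,max = 55.6 × 1.349 = 75.03 µg/L
Css,min = Css,max × e^(−kτ) = 75.03 × 0.2590 ≈ 19.4 µg/L

19.4 µg/L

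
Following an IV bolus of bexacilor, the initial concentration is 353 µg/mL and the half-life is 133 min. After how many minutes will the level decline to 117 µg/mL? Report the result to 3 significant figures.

212 minutes

k = ln 2 / 133 = 0.005212 min⁻¹
C(t) = C₀ e^(−kt)  ⇒  t = ln(C₀/C) / k
t = ln(353/117) / 0.005212 = 1.104 / 0.005212 ≈ 212 minutes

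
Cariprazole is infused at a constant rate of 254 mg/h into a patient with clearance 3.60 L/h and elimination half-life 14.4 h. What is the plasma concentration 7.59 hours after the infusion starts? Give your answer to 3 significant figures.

21.6 µg/mL

Css = rate / CL = 254 / 3.60 = 70.56 µg/mL
k = ln 2 / 14.4 = 0.04814 h⁻¹
C(t) = Css (1 − e^(−kt)) = 70.56 × (1 − e^(−0.3653)) = 70.56 × 0.3060 ≈ 21.6 µg/mL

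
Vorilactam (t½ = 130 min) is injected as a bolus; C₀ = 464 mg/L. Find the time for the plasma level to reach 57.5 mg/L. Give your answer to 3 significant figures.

392 minutes

k = ln 2 / 130 = 0.005332 min⁻¹
C(t) = C₀ e^(−kt)  ⇒  t = ln(C₀/C) / k
t = ln(464/57.5) / 0.005332 = 2.088 / 0.005332 ≈ 392 minutes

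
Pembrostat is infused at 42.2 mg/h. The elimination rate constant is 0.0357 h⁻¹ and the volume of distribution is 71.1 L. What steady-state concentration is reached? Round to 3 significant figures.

16.6 µg/mL

CL = k · V = 0.0357 × 71.1 = 2.538 L/h
Css = rate / CL = 42.2 / 2.538 ≈ 16.6 µg/mL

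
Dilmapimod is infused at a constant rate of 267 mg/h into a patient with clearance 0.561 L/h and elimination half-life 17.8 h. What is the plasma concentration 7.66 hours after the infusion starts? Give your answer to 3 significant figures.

123 mg/L

Css = rate / CL = 267 / 0.561 = 475.9 mg/L
k = ln 2 / 17.8 = 0.03894 h⁻¹
C(t) = Css (1 − e^(−kt)) = 475.9 × (1 − e^(−0.2983)) = 475.9 × 0.2579 ≈ 123 mg/L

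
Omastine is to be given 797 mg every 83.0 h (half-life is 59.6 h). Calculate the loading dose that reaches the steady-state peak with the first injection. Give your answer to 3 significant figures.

1290 mg

k = ln 2 / 59.6 = 0.01163 h⁻¹
Accumulation ratio R = 1 / (1 − e^(−kτ)) = 1 / (1 − e^(−0.01163×83.0)) = 1 / (1 − 0.3809) = 1.615
Loading dose = maintenance dose × R = 797 × 1.615 ≈ 1290 mg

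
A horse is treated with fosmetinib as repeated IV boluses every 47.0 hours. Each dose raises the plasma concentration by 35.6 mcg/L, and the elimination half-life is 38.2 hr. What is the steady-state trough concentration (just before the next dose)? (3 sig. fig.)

26.4 mcg/L

k = ln 2 / 38.2 = 0.01815 hr⁻¹
Fraction remaining after one interval: e^(−kτ) = e^(−0.01815 × 47.0) = 0.4262
R = 1 / (1 − 0.4262) = 1.743
Css,max = 35.6 × 1.743 = 62.04 mcg/L
Css,min = Css,max × e^(−kτ) = 62.04 × 0.4262 ≈ 26.4 mcg/L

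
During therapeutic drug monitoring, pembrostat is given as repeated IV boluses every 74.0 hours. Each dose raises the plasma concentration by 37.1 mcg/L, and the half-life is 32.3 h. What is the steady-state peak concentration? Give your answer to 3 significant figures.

k = ln 2 / 32.3 = 0.02146 h⁻¹
Fraction remaining after one interval: e^(−kτ) = e^(−0.02146 × 74.0) = 0.2043
R = 1 / (1 − 0.2043) = 1.257
Css,max = 37.1 × 1.257 ≈ 46.6 mcg/L

46.6 mcg/L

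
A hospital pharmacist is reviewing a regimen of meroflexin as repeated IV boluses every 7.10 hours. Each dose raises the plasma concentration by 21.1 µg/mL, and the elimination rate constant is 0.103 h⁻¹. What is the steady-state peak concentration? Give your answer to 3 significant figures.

Fraction remaining after one interval: e^(−kτ) = e^(−0.1030 × 7.10) = 0.4813
R = 1 / (1 − 0.4813) = 1.928
Css,max = 21.1 × 1.928 ≈ 40.7 µg/mL

40.7 µg/mL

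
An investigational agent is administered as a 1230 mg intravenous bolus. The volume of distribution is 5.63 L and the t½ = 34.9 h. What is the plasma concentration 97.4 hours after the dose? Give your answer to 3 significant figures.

C₀ = dose / V = 1230 / 5.63 = 218.5 mg/L
k = ln 2 / 34.9 = 0.01986 h⁻¹
C(t) = C₀ e^(−kt) = 218.5 × e^(−0.01986 × 97.4) = 218.5 × e^(−1.934) = 218.5 × 0.1445 ≈ 31.6 mg/L

31.6 mg/L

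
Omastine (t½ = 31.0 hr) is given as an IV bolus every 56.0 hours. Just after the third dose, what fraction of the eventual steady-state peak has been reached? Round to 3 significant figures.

0.977

k = ln 2 / 31.0 = 0.02236 hr⁻¹
f_n = 1 − e^(−nkτ) = 1 − e^(−3 × 0.02236 × 56.0) = 1 − e^(−3.756) = 1 − 0.02337 ≈ 0.977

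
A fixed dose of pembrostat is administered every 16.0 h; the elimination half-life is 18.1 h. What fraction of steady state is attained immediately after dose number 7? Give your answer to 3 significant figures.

0.986

k = ln 2 / 18.1 = 0.03830 h⁻¹
f_n = 1 − e^(−nkτ) = 1 − e^(−7 × 0.03830 × 16.0) = 1 − e^(−4.289) = 1 − 0.01372 ≈ 0.986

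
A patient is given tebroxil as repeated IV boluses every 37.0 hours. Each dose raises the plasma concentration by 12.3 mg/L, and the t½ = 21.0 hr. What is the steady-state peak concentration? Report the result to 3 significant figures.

k = ln 2 / 21.0 = 0.03301 hr⁻¹
Fraction remaining after one interval: e^(−kτ) = e^(−0.03301 × 37.0) = 0.2949
R = 1 / (1 − 0.2949) = 1.418
Css,max = 12.3 × 1.418 ≈ 17.4 mg/L

17.4 mg/L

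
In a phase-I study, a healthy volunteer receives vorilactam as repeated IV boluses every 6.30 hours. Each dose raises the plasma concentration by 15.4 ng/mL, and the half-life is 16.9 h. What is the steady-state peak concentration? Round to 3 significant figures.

67.6 ng/mL

k = ln 2 / 16.9 = 0.04101 h⁻¹
Fraction remaining after one interval: e^(−kτ) = e^(−0.04101 × 6.30) = 0.7723
R = 1 / (1 − 0.7723) = 4.392
Css,max = 15.4 × 4.392 ≈ 67.6 ng/mL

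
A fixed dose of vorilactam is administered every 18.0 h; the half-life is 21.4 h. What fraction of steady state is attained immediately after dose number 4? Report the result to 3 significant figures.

0.903

k = ln 2 / 21.4 = 0.03239 h⁻¹
f_n = 1 − e^(−nkτ) = 1 − e^(−4 × 0.03239 × 18.0) = 1 − e^(−2.332) = 1 − 0.09709 ≈ 0.903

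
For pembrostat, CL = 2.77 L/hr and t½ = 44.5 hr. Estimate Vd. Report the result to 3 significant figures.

k = ln 2 / t½ = ln 2 / 44.5 = 0.01558 hr⁻¹
V = CL / k = 2.77 / 0.01558 ≈ 178 L

178 L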